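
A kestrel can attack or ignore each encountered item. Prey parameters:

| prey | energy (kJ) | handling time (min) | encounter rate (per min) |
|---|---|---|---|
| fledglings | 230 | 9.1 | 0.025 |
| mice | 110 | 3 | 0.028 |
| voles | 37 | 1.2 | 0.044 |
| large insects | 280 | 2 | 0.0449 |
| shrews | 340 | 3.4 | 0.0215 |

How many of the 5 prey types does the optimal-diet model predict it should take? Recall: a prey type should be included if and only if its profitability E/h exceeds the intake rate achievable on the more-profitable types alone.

Profitabilities (E/h, kJ/min): large insects 140, shrews 100, mice 36.7, voles 30.8, fledglings 25.3. Add prey in this order while the next type's profitability exceeds the intake rate on those already taken.
Rate on top 1: 11.54. shrews: 100 > 11.54 → include.
Rate on top 2: 17.1. mice: 36.7 > 17.1 → include.
Rate on top 3: 18.42. voles: 30.8 > 18.42 → include.
Rate on top 4: 18.92. fledglings: 25.3 > 18.92 → include.
Optimal diet: large insects, shrews, mice, voles, fledglings — 5 of 5 types.

5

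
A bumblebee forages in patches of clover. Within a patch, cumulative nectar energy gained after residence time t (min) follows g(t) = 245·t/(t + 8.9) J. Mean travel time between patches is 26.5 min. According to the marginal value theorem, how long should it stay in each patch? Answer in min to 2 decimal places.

15.36 min

Maximise g(t)/(T+t): set derivative to zero → g'(t)(T+t) = g(t).
g'(t) = 245·8.9/(t + 8.9)². Setting 245·8.9/(t+8.9)² = 245t/[(t+8.9)(26.5+t)] gives 8.9(26.5+t) = t(t+8.9), so t² = 8.9×26.5 = 235.9.
t* = √235.9 = 15.36 min.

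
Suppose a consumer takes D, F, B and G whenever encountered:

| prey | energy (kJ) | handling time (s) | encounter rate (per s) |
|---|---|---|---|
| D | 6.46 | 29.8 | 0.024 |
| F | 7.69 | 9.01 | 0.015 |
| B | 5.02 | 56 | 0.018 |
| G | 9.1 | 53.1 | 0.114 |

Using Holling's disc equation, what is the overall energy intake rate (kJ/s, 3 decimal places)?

0.157 kJ/s

R = (0.024×6.46 + 0.015×7.69 + 0.018×5.02 + 0.114×9.1) / (1 + 0.024×29.8 + 0.015×9.01 + 0.018×56 + 0.114×53.1) = 1.398/8.912 = 0.1569 kJ/s.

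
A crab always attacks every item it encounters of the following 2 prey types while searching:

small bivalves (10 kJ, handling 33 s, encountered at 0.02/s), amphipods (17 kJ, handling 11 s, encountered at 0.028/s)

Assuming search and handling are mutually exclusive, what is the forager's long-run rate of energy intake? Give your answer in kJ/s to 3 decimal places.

0.343 kJ/s

R = Σλ_iE_i / (1 + Σλ_ih_i)
Numerator: 0.02×10 + 0.028×17 = 0.676
Denominator: 1 + 0.02×33 + 0.028×11 = 1.968
R = 0.676/1.968 = 0.3435 kJ/s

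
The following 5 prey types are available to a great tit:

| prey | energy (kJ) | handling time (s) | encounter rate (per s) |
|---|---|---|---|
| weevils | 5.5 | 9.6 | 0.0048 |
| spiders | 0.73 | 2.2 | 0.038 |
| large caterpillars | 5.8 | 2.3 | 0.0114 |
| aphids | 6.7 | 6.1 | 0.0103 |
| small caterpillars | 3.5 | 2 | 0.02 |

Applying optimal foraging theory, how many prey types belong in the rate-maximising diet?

Profitabilities (E/h, kJ/s): large caterpillars 2.52, small caterpillars 1.75, aphids 1.1, weevils 0.573, spiders 0.332. Add prey in this order while the next type's profitability exceeds the intake rate on those already taken.
Rate on top 1: 0.06443. small caterpillars: 1.75 > 0.06443 → include.
Rate on top 2: 0.1277. aphids: 1.1 > 0.1277 → include.
Rate on top 3: 0.1817. weevils: 0.573 > 0.1817 → include.
Rate on top 4: 0.197. spiders: 0.332 > 0.197 → include.
Optimal diet: large caterpillars, small caterpillars, aphids, weevils, spiders — 5 of 5 types.

5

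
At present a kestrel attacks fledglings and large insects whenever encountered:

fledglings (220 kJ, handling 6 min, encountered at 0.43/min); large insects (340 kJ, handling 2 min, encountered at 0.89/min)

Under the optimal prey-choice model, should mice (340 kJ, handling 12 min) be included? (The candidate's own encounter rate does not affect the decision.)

No

Intake rate on the current diet: R = (0.43×220 + 0.89×340) / (1 + 0.43×6 + 0.89×2) = 397.2/5.36 = 74.1 kJ/min.
Profitability of mice: 340/12 = 28.33 kJ/min.
28.33 < 74.1, so adding mice would lower the average — exclude it.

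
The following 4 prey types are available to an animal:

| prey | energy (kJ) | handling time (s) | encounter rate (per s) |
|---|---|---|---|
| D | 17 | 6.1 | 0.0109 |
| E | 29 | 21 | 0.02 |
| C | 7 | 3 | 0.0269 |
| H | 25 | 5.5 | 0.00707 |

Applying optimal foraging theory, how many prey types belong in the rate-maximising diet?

4

Profitabilities (E/h, kJ/s): H 4.55, D 2.79, C 2.33, E 1.38. Add prey in this order while the next type's profitability exceeds the intake rate on those already taken.
Rate on top 1: 0.1701. D: 2.79 > 0.1701 → include.
Rate on top 2: 0.3275. C: 2.33 > 0.3275 → include.
Rate on top 3: 0.464. E: 1.38 > 0.464 → include.
Optimal diet: H, D, C, E — 4 of 4 types.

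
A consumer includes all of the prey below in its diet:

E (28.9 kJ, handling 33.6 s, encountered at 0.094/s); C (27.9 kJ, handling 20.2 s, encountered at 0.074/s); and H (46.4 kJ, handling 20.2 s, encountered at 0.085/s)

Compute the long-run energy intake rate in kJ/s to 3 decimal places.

1.184 kJ/s

R = Σλ_iE_i / (1 + Σλ_ih_i)
Numerator: 0.094×28.9 + 0.074×27.9 + 0.085×46.4 = 8.725
Denominator: 1 + 0.094×33.6 + 0.074×20.2 + 0.085×20.2 = 7.37
R = 8.725/7.37 = 1.184 kJ/s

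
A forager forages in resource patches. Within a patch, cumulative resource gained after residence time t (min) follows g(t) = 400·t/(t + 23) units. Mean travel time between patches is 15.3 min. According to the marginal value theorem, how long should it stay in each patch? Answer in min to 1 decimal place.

18.8 min

By the marginal value theorem, leave when the instantaneous gain rate g'(t) equals the habitat-wide average g(t)/(T + t).
g'(t) = 400·23/(t + 23)². Setting 400·23/(t+23)² = 400t/[(t+23)(15.3+t)] gives 23(15.3+t) = t(t+23), so t² = 23×15.3 = 351.9.
t* = √351.9 = 18.76 min.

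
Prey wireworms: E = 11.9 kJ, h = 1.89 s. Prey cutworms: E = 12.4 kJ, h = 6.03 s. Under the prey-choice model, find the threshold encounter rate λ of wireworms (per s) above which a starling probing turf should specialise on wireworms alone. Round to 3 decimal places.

At the threshold, the rate on wireworms alone equals the profitability of cutworms: λ·11.9/(1 + λ·1.89) = 12.4/6.03 = 2.056.
Rearranging, λ(11.9 − 2.056×1.89) = 2.056, so λ = 2.056/8.013 = 0.2566 per s.

0.257 per s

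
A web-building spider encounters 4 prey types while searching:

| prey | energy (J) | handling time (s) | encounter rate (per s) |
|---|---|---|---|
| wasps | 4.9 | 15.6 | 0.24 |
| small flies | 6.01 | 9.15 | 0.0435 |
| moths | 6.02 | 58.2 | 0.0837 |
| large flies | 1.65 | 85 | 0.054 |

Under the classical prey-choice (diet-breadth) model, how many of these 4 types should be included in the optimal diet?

2

Rank by E/h (J/s): small flies 0.657, wasps 0.314, moths 0.103, large flies 0.0194. Include each in turn until the next type's E/h falls below the running intake rate.
Rate on top 1: 0.187. wasps: 0.314 > 0.187 → include.
Rate on top 2: 0.2795. moths: 0.103 < 0.2795 → exclude; stop.
Optimal diet: small flies, wasps — 2 of 4 types.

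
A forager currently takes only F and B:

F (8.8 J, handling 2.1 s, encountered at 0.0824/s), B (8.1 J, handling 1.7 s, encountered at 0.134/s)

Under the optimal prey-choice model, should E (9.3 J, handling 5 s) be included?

Intake rate on the current diet: R = (0.0824×8.8 + 0.134×8.1) / (1 + 0.0824×2.1 + 0.134×1.7) = 1.811/1.401 = 1.292 J/s.
Profitability of E: 9.3/5 = 1.86 J/s.
1.86 > 1.292, so adding E raises the average — include it.

Yes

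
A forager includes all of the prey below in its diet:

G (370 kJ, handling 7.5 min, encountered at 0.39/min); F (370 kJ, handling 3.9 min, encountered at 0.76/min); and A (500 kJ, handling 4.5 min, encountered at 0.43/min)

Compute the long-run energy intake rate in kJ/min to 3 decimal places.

R = (0.39×370 + 0.76×370 + 0.43×500) / (1 + 0.39×7.5 + 0.76×3.9 + 0.43×4.5) = 640.5/8.824 = 72.59 kJ/min.

72.586 kJ/min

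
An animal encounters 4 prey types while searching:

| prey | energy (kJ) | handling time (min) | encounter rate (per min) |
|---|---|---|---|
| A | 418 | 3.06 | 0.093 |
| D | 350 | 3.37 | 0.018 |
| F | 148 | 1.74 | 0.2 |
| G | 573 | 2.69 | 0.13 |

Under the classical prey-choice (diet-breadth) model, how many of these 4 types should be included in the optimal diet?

E/h in descending order: G 213, A 137, D 104, F 85.1 kJ/min. The optimal diet is the largest prefix of this list for which every included type satisfies E_i/h_i > R on the types above it.
Rate on top 1: 55.19. A: 137 > 55.19 → include.
Rate on top 2: 69.37. D: 104 > 69.37 → include.
Rate on top 3: 70.6. F: 85.1 > 70.6 → include.
Optimal diet: G, A, D, F — 4 of 4 types.

4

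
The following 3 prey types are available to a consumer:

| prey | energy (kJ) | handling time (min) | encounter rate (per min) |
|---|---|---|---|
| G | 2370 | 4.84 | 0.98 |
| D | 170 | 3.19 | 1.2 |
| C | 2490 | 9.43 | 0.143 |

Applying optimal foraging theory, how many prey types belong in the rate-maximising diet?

1

E/h in descending order: G 490, C 264, D 53.3 kJ/min. The optimal diet is the largest prefix of this list for which every included type satisfies E_i/h_i > R on the types above it.
Rate on top 1: 404.4. C: 264 < 404.4 → exclude; stop.
Optimal diet: G — 1 of 3 types.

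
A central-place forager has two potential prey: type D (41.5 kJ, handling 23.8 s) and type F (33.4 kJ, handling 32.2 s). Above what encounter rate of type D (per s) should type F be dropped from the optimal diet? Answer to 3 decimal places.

0.062 per s

Drop type F once their profitability E₂/h₂ falls below the rate achievable on type D alone: E₂/h₂ = λE₁/(1 + λh₁).
Solve for λ: λE₁h₂ = E₂(1 + λh₁) → λ(E₁h₂ − E₂h₁) = E₂ → λ = E₂/(E₁h₂ − E₂h₁).
λ = 33.4/(41.5×32.2 − 33.4×23.8) = 33.4/541.4 = 0.06169 per s.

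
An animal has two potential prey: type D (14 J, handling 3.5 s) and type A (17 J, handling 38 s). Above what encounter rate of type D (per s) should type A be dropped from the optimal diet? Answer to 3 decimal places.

0.036 per s

The zero-one rule: include type A iff E₂/h₂ > λE₁/(1+λh₁). Equality gives the switch point.
λE₁h₂ = E₂ + λE₂h₁ ⇒ λ = E₂/(E₁h₂ − E₂h₁) = 17/(532 − 59.5) = 0.03598 per s.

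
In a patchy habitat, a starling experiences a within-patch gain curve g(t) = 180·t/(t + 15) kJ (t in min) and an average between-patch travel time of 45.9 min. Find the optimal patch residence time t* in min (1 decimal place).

26.2 min

Optimal t* satisfies g'(t*) = g(t*)/(T + t*).
g'(t) = 180·15/(t + 15)². Setting 180·15/(t+15)² = 180t/[(t+15)(45.9+t)] gives 15(45.9+t) = t(t+15), so t² = 15×45.9 = 688.5.
t* = √688.5 = 26.24 min.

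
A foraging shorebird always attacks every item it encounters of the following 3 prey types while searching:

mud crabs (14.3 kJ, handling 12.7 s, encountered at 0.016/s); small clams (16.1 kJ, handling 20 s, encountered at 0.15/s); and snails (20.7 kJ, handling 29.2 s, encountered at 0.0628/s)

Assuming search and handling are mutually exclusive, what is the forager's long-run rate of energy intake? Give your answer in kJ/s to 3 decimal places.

0.653 kJ/s

Energy encountered per unit search time: 0.016×14.3 + 0.15×16.1 + 0.0628×20.7 = 3.944 kJ/s.
Handling time per unit search time: 0.016×12.7 + 0.15×20 + 0.0628×29.2 = 5.037.
Rate = 3.944/(1 + 5.037) = 0.6533 kJ/s.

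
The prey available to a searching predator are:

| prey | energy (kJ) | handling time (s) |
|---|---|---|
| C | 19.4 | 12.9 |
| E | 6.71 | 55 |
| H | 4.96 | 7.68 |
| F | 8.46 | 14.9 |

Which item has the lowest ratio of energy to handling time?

E

Profitability E/h (kJ/s): C = 19.4/12.9 = 1.5, E = 6.71/55 = 0.122, H = 4.96/7.68 = 0.646, F = 8.46/14.9 = 0.568.
Ranked: C > H > F > E.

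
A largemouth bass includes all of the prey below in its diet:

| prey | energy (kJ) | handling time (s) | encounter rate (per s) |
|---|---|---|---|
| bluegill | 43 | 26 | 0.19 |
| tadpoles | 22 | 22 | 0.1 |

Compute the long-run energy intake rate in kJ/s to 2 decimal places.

Energy encountered per unit search time: 0.19×43 + 0.1×22 = 10.37 kJ/s.
Handling time per unit search time: 0.19×26 + 0.1×22 = 7.14.
Rate = 10.37/(1 + 7.14) = 1.274 kJ/s.

1.27 kJ/s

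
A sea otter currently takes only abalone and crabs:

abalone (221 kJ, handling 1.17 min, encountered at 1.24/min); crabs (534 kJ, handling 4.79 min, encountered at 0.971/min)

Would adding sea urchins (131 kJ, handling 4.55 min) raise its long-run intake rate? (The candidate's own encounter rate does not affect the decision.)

Intake rate on the current diet: R = (1.24×221 + 0.971×534) / (1 + 1.24×1.17 + 0.971×4.79) = 792.6/7.102 = 111.6 kJ/min.
Profitability of sea urchins: 131/4.55 = 28.79 kJ/min.
28.79 < 111.6, so adding sea urchins would lower the average — exclude it.

No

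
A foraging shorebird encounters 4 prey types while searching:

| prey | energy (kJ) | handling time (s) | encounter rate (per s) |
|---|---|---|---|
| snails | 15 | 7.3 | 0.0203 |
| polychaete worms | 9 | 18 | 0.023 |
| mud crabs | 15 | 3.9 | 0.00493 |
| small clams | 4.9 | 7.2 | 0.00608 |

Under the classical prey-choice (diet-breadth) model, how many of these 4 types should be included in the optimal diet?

4

Profitabilities (E/h, kJ/s): mud crabs 3.85, snails 2.05, small clams 0.681, polychaete worms 0.5. Add prey in this order while the next type's profitability exceeds the intake rate on those already taken.
Rate on top 1: 0.07255. snails: 2.05 > 0.07255 → include.
Rate on top 2: 0.3242. small clams: 0.681 > 0.3242 → include.
Rate on top 3: 0.3371. polychaete worms: 0.5 > 0.3371 → include.
Optimal diet: mud crabs, snails, small clams, polychaete worms — 4 of 4 types.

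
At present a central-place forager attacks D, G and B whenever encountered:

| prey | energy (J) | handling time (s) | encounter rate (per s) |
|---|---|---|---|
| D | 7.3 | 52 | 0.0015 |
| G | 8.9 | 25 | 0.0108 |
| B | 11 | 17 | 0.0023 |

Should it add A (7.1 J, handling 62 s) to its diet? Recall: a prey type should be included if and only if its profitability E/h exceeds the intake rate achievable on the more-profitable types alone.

Current rate: (0.0015×7.3 + 0.0108×8.9 + 0.0023×11)/(1 + 0.0015×52 + 0.0108×25 + 0.0023×17) = 0.09543 J/s.
Profitability of A: 7.1/62 = 0.1145 J/s.
0.1145 > 0.09543, so adding A raises the average — include it.

Yes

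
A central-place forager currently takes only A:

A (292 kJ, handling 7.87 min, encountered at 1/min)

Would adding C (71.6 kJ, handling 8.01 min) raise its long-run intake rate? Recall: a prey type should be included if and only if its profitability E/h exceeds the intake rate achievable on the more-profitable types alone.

No

Intake rate on the current diet: R = (1×292) / (1 + 1×7.87) = 292/8.87 = 32.92 kJ/min.
Profitability of C: 71.6/8.01 = 8.939 kJ/min.
8.939 < 32.92, so adding C would lower the average — exclude it.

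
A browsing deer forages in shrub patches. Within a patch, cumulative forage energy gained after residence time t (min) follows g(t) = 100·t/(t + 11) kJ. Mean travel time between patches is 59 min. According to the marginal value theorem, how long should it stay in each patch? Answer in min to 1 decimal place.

25.5 min

By the marginal value theorem, leave when the instantaneous gain rate g'(t) equals the habitat-wide average g(t)/(T + t).
g'(t) = 100·11/(t + 11)². Setting 100·11/(t+11)² = 100t/[(t+11)(59+t)] gives 11(59+t) = t(t+11), so t² = 11×59 = 649.
t* = √649 = 25.48 min.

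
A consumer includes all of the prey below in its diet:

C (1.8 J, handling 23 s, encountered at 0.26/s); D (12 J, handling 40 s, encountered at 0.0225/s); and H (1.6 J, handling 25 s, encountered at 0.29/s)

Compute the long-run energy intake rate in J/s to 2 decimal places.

R = (0.26×1.8 + 0.0225×12 + 0.29×1.6) / (1 + 0.26×23 + 0.0225×40 + 0.29×25) = 1.202/15.13 = 0.07944 J/s.

0.08 J/s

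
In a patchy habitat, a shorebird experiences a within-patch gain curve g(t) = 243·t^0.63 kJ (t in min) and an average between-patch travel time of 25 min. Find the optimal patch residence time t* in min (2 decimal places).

Maximise g(t)/(T+t): set derivative to zero → g'(t)(T+t) = g(t).
g'(t) = 0.63·243·t^-0.37. Setting 0.63·243·t^-0.37 = 243·t^0.63/(25+t) gives 0.63(25+t) = t, so 0.37·t = 0.63×25.
t* = 0.63×25/0.37 = 42.57 min.

42.57 min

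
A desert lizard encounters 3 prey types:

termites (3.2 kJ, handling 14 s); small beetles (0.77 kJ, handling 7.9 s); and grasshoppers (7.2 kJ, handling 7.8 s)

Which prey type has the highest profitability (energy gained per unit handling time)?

Profitability E/h (kJ/s): termites = 3.2/14 = 0.229, small beetles = 0.77/7.9 = 0.0975, grasshoppers = 7.2/7.8 = 0.923.
Ranked: grasshoppers > termites > small beetles.

grasshoppers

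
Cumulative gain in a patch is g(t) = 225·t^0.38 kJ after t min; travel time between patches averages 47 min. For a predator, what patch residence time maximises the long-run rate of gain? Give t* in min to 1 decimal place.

Optimal t* satisfies g'(t*) = g(t*)/(T + t*).
g'(t) = 0.38·225·t^-0.62. Setting 0.38·225·t^-0.62 = 225·t^0.38/(47+t) gives 0.38(47+t) = t, so 0.62·t = 0.38×47.
t* = 0.38×47/0.62 = 28.81 min.

28.8 min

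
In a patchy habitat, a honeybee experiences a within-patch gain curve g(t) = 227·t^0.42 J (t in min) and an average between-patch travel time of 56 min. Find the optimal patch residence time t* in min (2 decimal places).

40.55 min

Maximise g(t)/(T+t): set derivative to zero → g'(t)(T+t) = g(t).
g'(t) = 0.42·227·t^-0.58. Setting 0.42·227·t^-0.58 = 227·t^0.42/(56+t) gives 0.42(56+t) = t, so 0.58·t = 0.42×56.
t* = 0.42×56/0.58 = 40.55 min.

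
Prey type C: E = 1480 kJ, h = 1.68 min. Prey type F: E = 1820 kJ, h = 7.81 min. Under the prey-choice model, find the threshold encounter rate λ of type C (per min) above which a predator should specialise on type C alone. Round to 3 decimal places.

0.214 per min

Drop type F once their profitability E₂/h₂ falls below the rate achievable on type C alone: E₂/h₂ = λE₁/(1 + λh₁).
Solve for λ: λE₁h₂ = E₂(1 + λh₁) → λ(E₁h₂ − E₂h₁) = E₂ → λ = E₂/(E₁h₂ − E₂h₁).
λ = 1820/(1480×7.81 − 1820×1.68) = 1820/8501 = 0.2141 per min.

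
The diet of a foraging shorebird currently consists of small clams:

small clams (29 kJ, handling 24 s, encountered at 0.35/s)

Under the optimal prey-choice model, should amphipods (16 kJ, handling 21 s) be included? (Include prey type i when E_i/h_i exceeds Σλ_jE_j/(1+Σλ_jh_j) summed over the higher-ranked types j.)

Current rate: (0.35×29)/(1 + 0.35×24) = 1.08 kJ/s.
Profitability of amphipods: 16/21 = 0.7619 kJ/s.
Since 0.7619 < R, time spent handling amphipods is better spent searching.

No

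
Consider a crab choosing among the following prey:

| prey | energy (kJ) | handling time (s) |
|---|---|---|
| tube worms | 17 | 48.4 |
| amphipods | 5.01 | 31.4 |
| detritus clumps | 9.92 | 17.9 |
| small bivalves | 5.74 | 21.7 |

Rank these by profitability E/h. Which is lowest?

amphipods

Profitability E/h (kJ/s): tube worms = 17/48.4 = 0.351, amphipods = 5.01/31.4 = 0.16, detritus clumps = 9.92/17.9 = 0.554, small bivalves = 5.74/21.7 = 0.265.
Ranked: detritus clumps > tube worms > small bivalves > amphipods.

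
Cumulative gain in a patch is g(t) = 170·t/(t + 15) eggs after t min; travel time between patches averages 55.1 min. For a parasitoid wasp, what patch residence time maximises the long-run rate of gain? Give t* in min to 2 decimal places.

28.75 min

By the marginal value theorem, leave when the instantaneous gain rate g'(t) equals the habitat-wide average g(t)/(T + t).
g'(t) = 170·15/(t + 15)². Setting 170·15/(t+15)² = 170t/[(t+15)(55.1+t)] gives 15(55.1+t) = t(t+15), so t² = 15×55.1 = 826.5.
t* = √826.5 = 28.75 min.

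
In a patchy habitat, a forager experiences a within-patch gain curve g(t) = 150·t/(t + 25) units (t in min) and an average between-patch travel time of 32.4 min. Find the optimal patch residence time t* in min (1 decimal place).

Maximise g(t)/(T+t): set derivative to zero → g'(t)(T+t) = g(t).
g'(t) = 150·25/(t + 25)². Setting 150·25/(t+25)² = 150t/[(t+25)(32.4+t)] gives 25(32.4+t) = t(t+25), so t² = 25×32.4 = 810.
t* = √810 = 28.46 min.

28.5 min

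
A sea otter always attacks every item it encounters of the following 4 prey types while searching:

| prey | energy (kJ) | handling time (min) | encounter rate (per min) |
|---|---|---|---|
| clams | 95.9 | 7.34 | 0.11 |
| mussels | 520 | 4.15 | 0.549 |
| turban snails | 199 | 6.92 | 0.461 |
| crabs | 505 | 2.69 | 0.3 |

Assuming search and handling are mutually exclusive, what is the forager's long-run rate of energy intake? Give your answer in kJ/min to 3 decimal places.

Energy encountered per unit search time: 0.11×95.9 + 0.549×520 + 0.461×199 + 0.3×505 = 539.3 kJ/min.
Handling time per unit search time: 0.11×7.34 + 0.549×4.15 + 0.461×6.92 + 0.3×2.69 = 7.083.
Rate = 539.3/(1 + 7.083) = 66.72 kJ/min.

66.717 kJ/min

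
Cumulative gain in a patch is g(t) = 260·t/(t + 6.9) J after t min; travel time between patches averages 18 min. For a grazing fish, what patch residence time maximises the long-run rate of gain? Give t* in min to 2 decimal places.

Optimal t* satisfies g'(t*) = g(t*)/(T + t*).
g'(t) = 260·6.9/(t + 6.9)². Setting 260·6.9/(t+6.9)² = 260t/[(t+6.9)(18+t)] gives 6.9(18+t) = t(t+6.9), so t² = 6.9×18 = 124.2.
t* = √124.2 = 11.14 min.

11.14 min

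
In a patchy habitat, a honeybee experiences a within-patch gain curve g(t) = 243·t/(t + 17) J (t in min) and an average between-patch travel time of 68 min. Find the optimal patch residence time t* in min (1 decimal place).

34.0 min

Maximise g(t)/(T+t): set derivative to zero → g'(t)(T+t) = g(t).
g'(t) = 243·17/(t + 17)². Setting 243·17/(t+17)² = 243t/[(t+17)(68+t)] gives 17(68+t) = t(t+17), so t² = 17×68 = 1156.
t* = √1156 = 34 min.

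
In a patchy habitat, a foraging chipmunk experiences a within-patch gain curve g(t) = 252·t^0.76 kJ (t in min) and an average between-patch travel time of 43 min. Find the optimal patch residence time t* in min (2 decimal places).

By the marginal value theorem, leave when the instantaneous gain rate g'(t) equals the habitat-wide average g(t)/(T + t).
g'(t) = 0.76·252·t^-0.24. Setting 0.76·252·t^-0.24 = 252·t^0.76/(43+t) gives 0.76(43+t) = t, so 0.24·t = 0.76×43.
t* = 0.76×43/0.24 = 136.2 min.

136.17 min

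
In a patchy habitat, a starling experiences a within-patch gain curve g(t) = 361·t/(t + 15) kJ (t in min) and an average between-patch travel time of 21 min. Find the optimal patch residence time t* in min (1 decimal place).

17.7 min

Maximise g(t)/(T+t): set derivative to zero → g'(t)(T+t) = g(t).
g'(t) = 361·15/(t + 15)². Setting 361·15/(t+15)² = 361t/[(t+15)(21+t)] gives 15(21+t) = t(t+15), so t² = 15×21 = 315.
t* = √315 = 17.75 min.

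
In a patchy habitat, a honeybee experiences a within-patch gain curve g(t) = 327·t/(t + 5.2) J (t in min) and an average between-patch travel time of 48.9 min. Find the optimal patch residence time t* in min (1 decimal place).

15.9 min

Optimal t* satisfies g'(t*) = g(t*)/(T + t*).
g'(t) = 327·5.2/(t + 5.2)². Setting 327·5.2/(t+5.2)² = 327t/[(t+5.2)(48.9+t)] gives 5.2(48.9+t) = t(t+5.2), so t² = 5.2×48.9 = 254.3.
t* = √254.3 = 15.95 min.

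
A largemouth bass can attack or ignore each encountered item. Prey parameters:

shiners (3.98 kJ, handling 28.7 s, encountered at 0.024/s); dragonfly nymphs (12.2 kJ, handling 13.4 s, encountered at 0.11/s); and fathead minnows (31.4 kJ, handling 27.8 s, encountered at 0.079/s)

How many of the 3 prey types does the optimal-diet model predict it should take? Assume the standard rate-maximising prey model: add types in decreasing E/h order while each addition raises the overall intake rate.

E/h in descending order: fathead minnows 1.13, dragonfly nymphs 0.91, shiners 0.139 kJ/s. The optimal diet is the largest prefix of this list for which every included type satisfies E_i/h_i > R on the types above it.
Rate on top 1: 0.7761. dragonfly nymphs: 0.91 > 0.7761 → include.
Rate on top 2: 0.8185. shiners: 0.139 < 0.8185 → exclude; stop.
Optimal diet: fathead minnows, dragonfly nymphs — 2 of 3 types.

2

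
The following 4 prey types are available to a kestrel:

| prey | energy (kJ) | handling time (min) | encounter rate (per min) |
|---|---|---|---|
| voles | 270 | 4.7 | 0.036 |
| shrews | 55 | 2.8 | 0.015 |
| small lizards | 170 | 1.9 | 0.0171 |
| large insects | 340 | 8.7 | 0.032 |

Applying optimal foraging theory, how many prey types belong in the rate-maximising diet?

Rank by E/h (kJ/min): small lizards 89.5, voles 57.4, large insects 39.1, shrews 19.6. Include each in turn until the next type's E/h falls below the running intake rate.
Rate on top 1: 2.816. voles: 57.4 > 2.816 → include.
Rate on top 2: 10.51. large insects: 39.1 > 10.51 → include.
Rate on top 3: 15.88. shrews: 19.6 > 15.88 → include.
Optimal diet: small lizards, voles, large insects, shrews — 4 of 4 types.

4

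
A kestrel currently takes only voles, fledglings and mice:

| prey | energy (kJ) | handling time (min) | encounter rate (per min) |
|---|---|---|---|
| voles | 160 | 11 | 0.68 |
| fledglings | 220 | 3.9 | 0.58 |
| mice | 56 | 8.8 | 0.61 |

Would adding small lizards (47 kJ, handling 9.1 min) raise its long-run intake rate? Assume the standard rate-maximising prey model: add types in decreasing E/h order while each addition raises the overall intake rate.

No

On voles, fledglings and mice alone, R = ΣλE/(1+Σλh) = 270.6/16.11 = 16.79 kJ/min.
Profitability of small lizards: 47/9.1 = 5.165 kJ/min.
Since 5.165 < R, time spent handling small lizards is better spent searching.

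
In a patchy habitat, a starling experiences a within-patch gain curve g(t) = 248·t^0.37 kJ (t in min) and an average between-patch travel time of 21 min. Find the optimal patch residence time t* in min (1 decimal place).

12.3 min

Optimal t* satisfies g'(t*) = g(t*)/(T + t*).
g'(t) = 0.37·248·t^-0.63. Setting 0.37·248·t^-0.63 = 248·t^0.37/(21+t) gives 0.37(21+t) = t, so 0.63·t = 0.37×21.
t* = 0.37×21/0.63 = 12.33 min.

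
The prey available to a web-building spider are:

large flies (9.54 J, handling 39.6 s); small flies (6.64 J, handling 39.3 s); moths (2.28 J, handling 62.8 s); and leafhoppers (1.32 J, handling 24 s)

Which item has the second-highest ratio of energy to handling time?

In descending order of E/h:
large flies: 9.54/39.6 = 0.241 J/s
small flies: 6.64/39.3 = 0.169 J/s
leafhoppers: 1.32/24 = 0.055 J/s
moths: 2.28/62.8 = 0.0363 J/s

small flies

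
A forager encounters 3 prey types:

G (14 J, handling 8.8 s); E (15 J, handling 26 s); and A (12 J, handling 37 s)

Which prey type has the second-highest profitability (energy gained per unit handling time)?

E

In descending order of E/h:
G: 14/8.8 = 1.59 J/s
E: 15/26 = 0.577 J/s
A: 12/37 = 0.324 J/s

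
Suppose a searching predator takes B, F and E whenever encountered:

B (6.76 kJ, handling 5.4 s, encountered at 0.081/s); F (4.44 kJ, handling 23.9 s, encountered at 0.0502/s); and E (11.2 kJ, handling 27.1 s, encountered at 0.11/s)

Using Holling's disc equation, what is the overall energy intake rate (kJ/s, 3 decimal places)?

0.356 kJ/s

Energy encountered per unit search time: 0.081×6.76 + 0.0502×4.44 + 0.11×11.2 = 2.002 kJ/s.
Handling time per unit search time: 0.081×5.4 + 0.0502×23.9 + 0.11×27.1 = 4.618.
Rate = 2.002/(1 + 4.618) = 0.3564 kJ/s.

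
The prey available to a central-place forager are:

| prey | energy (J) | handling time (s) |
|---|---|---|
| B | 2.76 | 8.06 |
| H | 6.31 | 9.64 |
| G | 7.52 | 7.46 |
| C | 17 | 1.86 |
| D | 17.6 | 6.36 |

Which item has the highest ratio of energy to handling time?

C

In descending order of E/h:
C: 17/1.86 = 9.14 J/s
D: 17.6/6.36 = 2.77 J/s
G: 7.52/7.46 = 1.01 J/s
H: 6.31/9.64 = 0.655 J/s
B: 2.76/8.06 = 0.342 J/s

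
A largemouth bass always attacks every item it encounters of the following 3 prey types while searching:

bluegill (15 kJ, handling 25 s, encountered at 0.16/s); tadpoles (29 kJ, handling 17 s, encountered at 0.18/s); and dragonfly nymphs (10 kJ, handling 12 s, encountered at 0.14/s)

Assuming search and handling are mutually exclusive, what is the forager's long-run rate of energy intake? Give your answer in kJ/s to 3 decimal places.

R = (0.16×15 + 0.18×29 + 0.14×10) / (1 + 0.16×25 + 0.18×17 + 0.14×12) = 9.02/9.74 = 0.9261 kJ/s.

0.926 kJ/s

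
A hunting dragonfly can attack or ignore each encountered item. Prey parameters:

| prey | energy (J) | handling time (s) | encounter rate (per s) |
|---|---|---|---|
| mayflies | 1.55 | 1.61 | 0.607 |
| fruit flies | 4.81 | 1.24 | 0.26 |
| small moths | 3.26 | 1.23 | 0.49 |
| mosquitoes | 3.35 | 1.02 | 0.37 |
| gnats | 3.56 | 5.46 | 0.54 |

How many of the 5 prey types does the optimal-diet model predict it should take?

E/h in descending order: fruit flies 3.88, mosquitoes 3.28, small moths 2.65, mayflies 0.963, gnats 0.652 J/s. The optimal diet is the largest prefix of this list for which every included type satisfies E_i/h_i > R on the types above it.
Rate on top 1: 0.9457. mosquitoes: 3.28 > 0.9457 → include.
Rate on top 2: 1.465. small moths: 2.65 > 1.465 → include.
Rate on top 3: 1.775. mayflies: 0.963 < 1.775 → exclude; stop.
Optimal diet: fruit flies, mosquitoes, small moths — 3 of 5 types.

3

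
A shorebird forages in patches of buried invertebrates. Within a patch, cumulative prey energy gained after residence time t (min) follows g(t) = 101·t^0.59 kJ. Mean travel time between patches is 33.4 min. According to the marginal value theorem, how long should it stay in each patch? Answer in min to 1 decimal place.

48.1 min

By the marginal value theorem, leave when the instantaneous gain rate g'(t) equals the habitat-wide average g(t)/(T + t).
g'(t) = 0.59·101·t^-0.41. Setting 0.59·101·t^-0.41 = 101·t^0.59/(33.4+t) gives 0.59(33.4+t) = t, so 0.41·t = 0.59×33.4.
t* = 0.59×33.4/0.41 = 48.06 min.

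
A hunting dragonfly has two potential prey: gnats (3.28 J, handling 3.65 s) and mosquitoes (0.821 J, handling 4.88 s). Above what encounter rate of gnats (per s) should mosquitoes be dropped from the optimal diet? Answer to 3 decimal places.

Drop mosquitoes once their profitability E₂/h₂ falls below the rate achievable on gnats alone: E₂/h₂ = λE₁/(1 + λh₁).
Solve for λ: λE₁h₂ = E₂(1 + λh₁) → λ(E₁h₂ − E₂h₁) = E₂ → λ = E₂/(E₁h₂ − E₂h₁).
λ = 0.821/(3.28×4.88 − 0.821×3.65) = 0.821/13.01 = 0.06311 per s.

0.063 per s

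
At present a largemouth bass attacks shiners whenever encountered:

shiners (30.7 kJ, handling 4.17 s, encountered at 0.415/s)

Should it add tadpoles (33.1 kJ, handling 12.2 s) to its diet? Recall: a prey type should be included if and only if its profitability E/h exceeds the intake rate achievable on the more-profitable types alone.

No

On shiners alone, R = ΣλE/(1+Σλh) = 12.74/2.731 = 4.666 kJ/s.
Profitability of tadpoles: 33.1/12.2 = 2.713 kJ/s.
Since 2.713 < R, time spent handling tadpoles is better spent searching.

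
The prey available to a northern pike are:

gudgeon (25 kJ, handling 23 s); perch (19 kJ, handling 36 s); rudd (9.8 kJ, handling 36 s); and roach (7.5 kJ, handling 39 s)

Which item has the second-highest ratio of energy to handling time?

In descending order of E/h:
gudgeon: 25/23 = 1.09 kJ/s
perch: 19/36 = 0.528 kJ/s
rudd: 9.8/36 = 0.272 kJ/s
roach: 7.5/39 = 0.192 kJ/s

perch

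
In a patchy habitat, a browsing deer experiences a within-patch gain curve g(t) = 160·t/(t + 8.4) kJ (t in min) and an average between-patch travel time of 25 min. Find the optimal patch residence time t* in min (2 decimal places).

14.49 min

By the marginal value theorem, leave when the instantaneous gain rate g'(t) equals the habitat-wide average g(t)/(T + t).
g'(t) = 160·8.4/(t + 8.4)². Setting 160·8.4/(t+8.4)² = 160t/[(t+8.4)(25+t)] gives 8.4(25+t) = t(t+8.4), so t² = 8.4×25 = 210.
t* = √210 = 14.49 min.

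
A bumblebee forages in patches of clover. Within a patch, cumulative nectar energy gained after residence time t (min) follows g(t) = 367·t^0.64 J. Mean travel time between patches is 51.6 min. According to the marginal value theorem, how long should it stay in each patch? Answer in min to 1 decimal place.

91.7 min

Maximise g(t)/(T+t): set derivative to zero → g'(t)(T+t) = g(t).
g'(t) = 0.64·367·t^-0.36. Setting 0.64·367·t^-0.36 = 367·t^0.64/(51.6+t) gives 0.64(51.6+t) = t, so 0.36·t = 0.64×51.6.
t* = 0.64×51.6/0.36 = 91.73 min.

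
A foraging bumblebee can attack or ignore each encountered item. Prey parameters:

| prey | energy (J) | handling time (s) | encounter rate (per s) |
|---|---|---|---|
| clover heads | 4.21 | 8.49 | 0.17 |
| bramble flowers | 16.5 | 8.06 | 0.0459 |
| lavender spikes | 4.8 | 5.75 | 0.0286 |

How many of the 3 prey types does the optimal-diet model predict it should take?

Profitabilities (E/h, J/s): bramble flowers 2.05, lavender spikes 0.835, clover heads 0.496. Add prey in this order while the next type's profitability exceeds the intake rate on those already taken.
Rate on top 1: 0.5528. lavender spikes: 0.835 > 0.5528 → include.
Rate on top 2: 0.583. clover heads: 0.496 < 0.583 → exclude; stop.
Optimal diet: bramble flowers, lavender spikes — 2 of 3 types.

2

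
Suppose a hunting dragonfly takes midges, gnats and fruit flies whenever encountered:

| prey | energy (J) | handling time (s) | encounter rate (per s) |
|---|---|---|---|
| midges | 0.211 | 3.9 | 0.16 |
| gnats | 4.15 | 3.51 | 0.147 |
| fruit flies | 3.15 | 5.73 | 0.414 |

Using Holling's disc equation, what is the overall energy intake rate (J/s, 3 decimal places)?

0.432 J/s

R = Σλ_iE_i / (1 + Σλ_ih_i)
Numerator: 0.16×0.211 + 0.147×4.15 + 0.414×3.15 = 1.948
Denominator: 1 + 0.16×3.9 + 0.147×3.51 + 0.414×5.73 = 4.512
R = 1.948/4.512 = 0.4317 J/s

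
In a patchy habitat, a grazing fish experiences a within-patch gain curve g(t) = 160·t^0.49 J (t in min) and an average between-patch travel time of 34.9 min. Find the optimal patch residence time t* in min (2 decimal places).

By the marginal value theorem, leave when the instantaneous gain rate g'(t) equals the habitat-wide average g(t)/(T + t).
g'(t) = 0.49·160·t^-0.51. Setting 0.49·160·t^-0.51 = 160·t^0.49/(34.9+t) gives 0.49(34.9+t) = t, so 0.51·t = 0.49×34.9.
t* = 0.49×34.9/0.51 = 33.53 min.

33.53 min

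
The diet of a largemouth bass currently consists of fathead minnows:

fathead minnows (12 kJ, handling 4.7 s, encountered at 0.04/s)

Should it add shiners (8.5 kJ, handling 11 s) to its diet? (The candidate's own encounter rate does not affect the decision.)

Yes

On fathead minnows alone, R = ΣλE/(1+Σλh) = 0.48/1.188 = 0.404 kJ/s.
Profitability of shiners: 8.5/11 = 0.7727 kJ/s.
0.7727 > 0.404, so adding shiners raises the average — include it.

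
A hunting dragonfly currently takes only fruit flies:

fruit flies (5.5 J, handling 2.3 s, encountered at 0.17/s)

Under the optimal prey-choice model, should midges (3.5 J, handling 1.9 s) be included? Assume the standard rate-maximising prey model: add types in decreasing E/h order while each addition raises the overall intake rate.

Yes

Intake rate on the current diet: R = (0.17×5.5) / (1 + 0.17×2.3) = 0.935/1.391 = 0.6722 J/s.
Profitability of midges: 3.5/1.9 = 1.842 J/s.
Since 1.842 > R, including midges increases the long-run rate.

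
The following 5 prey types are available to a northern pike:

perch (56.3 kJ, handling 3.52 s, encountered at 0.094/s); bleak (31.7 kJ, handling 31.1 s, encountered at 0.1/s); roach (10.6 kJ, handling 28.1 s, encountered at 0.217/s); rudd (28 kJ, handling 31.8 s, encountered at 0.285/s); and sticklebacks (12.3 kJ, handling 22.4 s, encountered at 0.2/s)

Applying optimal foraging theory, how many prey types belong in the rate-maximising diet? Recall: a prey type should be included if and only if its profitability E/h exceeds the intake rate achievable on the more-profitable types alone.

Profitabilities (E/h, kJ/s): perch 16, bleak 1.02, rudd 0.881, sticklebacks 0.549, roach 0.377. Add prey in this order while the next type's profitability exceeds the intake rate on those already taken.
Rate on top 1: 3.976. bleak: 1.02 < 3.976 → exclude; stop.
Optimal diet: perch — 1 of 5 types.

1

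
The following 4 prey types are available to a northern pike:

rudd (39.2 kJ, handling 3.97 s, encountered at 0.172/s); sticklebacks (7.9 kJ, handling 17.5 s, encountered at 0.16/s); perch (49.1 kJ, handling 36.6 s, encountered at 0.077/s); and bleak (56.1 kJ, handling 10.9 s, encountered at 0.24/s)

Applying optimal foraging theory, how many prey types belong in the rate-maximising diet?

2

E/h in descending order: rudd 9.87, bleak 5.15, perch 1.34, sticklebacks 0.451 kJ/s. The optimal diet is the largest prefix of this list for which every included type satisfies E_i/h_i > R on the types above it.
Rate on top 1: 4.007. bleak: 5.15 > 4.007 → include.
Rate on top 2: 4.7. perch: 1.34 < 4.7 → exclude; stop.
Optimal diet: rudd, bleak — 2 of 4 types.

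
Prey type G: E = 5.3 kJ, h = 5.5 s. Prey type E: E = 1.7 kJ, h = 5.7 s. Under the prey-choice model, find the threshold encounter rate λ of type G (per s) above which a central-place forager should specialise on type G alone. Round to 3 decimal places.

The zero-one rule: include type E iff E₂/h₂ > λE₁/(1+λh₁). Equality gives the switch point.
λE₁h₂ = E₂ + λE₂h₁ ⇒ λ = E₂/(E₁h₂ − E₂h₁) = 1.7/(30.21 − 9.35) = 0.0815 per s.

0.081 per s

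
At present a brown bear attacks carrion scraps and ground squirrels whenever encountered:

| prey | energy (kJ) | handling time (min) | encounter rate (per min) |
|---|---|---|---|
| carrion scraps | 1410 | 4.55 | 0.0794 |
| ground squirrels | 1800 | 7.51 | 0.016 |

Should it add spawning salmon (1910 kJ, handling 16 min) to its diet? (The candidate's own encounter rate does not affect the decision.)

Current rate: (0.0794×1410 + 0.016×1800)/(1 + 0.0794×4.55 + 0.016×7.51) = 95.01 kJ/min.
spawning salmon: E/h = 1910/16 = 119.4 kJ/min.
Since 119.4 > R, including spawning salmon increases the long-run rate.

Yes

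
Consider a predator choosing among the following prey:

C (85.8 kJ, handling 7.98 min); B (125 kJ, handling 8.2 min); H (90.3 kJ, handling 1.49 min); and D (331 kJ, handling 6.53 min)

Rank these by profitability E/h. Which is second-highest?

D

Profitability E/h (kJ/min): C = 85.8/7.98 = 10.8, B = 125/8.2 = 15.2, H = 90.3/1.49 = 60.6, D = 331/6.53 = 50.7.
Ranked: H > D > B > C.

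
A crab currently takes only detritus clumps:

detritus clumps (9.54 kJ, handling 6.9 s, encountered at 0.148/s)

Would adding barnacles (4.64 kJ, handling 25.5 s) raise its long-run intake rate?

On detritus clumps alone, R = ΣλE/(1+Σλh) = 1.412/2.021 = 0.6986 kJ/s.
Profitability of barnacles: 4.64/25.5 = 0.182 kJ/s.
Since 0.182 < R, time spent handling barnacles is better spent searching.

No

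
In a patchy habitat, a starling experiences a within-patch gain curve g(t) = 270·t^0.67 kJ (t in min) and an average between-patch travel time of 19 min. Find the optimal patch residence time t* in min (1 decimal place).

38.6 min

By the marginal value theorem, leave when the instantaneous gain rate g'(t) equals the habitat-wide average g(t)/(T + t).
g'(t) = 0.67·270·t^-0.33. Setting 0.67·270·t^-0.33 = 270·t^0.67/(19+t) gives 0.67(19+t) = t, so 0.33·t = 0.67×19.
t* = 0.67×19/0.33 = 38.58 min.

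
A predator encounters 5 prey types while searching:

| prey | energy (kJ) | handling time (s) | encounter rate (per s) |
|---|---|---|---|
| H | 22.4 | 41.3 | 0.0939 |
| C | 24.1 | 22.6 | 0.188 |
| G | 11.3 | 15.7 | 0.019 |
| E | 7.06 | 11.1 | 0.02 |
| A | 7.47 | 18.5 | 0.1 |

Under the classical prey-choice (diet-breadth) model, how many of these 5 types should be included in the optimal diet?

Rank by E/h (kJ/s): C 1.07, G 0.72, E 0.636, H 0.542, A 0.404. Include each in turn until the next type's E/h falls below the running intake rate.
Rate on top 1: 0.8632. G: 0.72 < 0.8632 → exclude; stop.
Optimal diet: C — 1 of 5 types.

1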